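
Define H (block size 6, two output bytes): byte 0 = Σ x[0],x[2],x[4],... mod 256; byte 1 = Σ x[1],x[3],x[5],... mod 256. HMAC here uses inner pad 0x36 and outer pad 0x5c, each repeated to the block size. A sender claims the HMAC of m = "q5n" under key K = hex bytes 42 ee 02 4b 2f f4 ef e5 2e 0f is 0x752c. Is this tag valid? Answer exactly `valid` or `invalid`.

Key hex bytes 42 ee 02 4b 2f f4 ef e5 2e 0f is 10 bytes > B = 6, so hash it first: H(key) = 90 21, then zero-pad to 6 bytes: K' = 90 21 00 00 00 00.
K' ⊕ ipad = a6 17 36 36 36 36; K' ⊕ opad = cc 7d 5c 5c 5c 5c.
Inner hash: even-index sum = 497 mod 256 = 241; odd-index sum = 184 mod 256 = 184 → f1 b8.
Outer hash (recomputed tag): even-index sum = 629 mod 256 = 117; odd-index sum = 493 mod 256 = 237 → 75 ed.
Recomputed tag = 75ed; claimed = 752c → mismatch.

invalid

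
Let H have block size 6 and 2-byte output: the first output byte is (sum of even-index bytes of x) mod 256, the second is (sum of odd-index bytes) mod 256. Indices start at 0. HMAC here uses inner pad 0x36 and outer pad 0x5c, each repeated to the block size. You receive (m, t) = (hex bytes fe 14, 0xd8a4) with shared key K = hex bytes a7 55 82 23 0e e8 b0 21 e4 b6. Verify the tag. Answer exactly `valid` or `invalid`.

Key hex bytes a7 55 82 23 0e e8 b0 21 e4 b6 is 10 bytes > B = 6, so hash it first: H(key) = cb 37, then zero-pad to 6 bytes: K' = cb 37 00 00 00 00.
K' ⊕ ipad = fd 01 36 36 36 36; K' ⊕ opad = 97 6b 5c 5c 5c 5c.
Inner hash: even-index sum = 615 mod 256 = 103; odd-index sum = 129 mod 256 = 129 → 67 81.
Outer hash (recomputed tag): even-index sum = 438 mod 256 = 182; odd-index sum = 420 mod 256 = 164 → b6 a4.
Recomputed tag = b6a4; claimed = d8a4 → mismatch.

invalid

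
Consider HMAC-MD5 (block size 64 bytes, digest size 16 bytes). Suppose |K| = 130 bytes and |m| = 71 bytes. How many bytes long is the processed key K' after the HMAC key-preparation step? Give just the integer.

Key is 130 > 64 bytes, so it is hashed to 16 bytes then zero-padded to 64: |K'| = 64.

64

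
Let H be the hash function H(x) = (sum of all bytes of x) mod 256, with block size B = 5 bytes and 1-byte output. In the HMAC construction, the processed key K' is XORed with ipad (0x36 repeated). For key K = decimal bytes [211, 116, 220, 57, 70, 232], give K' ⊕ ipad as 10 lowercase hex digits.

Key decimal bytes [211, 116, 220, 57, 70, 232] = d3 74 dc 39 46 e8 is 6 bytes > B = 5, so hash it first: H(key) = 8a, then zero-pad to 5 bytes: K' = 8a 00 00 00 00.
XOR each byte with 0x36: 8a⊕36=bc, 00⊕36=36, 00⊕36=36, 00⊕36=36, 00⊕36=36.

bc36363636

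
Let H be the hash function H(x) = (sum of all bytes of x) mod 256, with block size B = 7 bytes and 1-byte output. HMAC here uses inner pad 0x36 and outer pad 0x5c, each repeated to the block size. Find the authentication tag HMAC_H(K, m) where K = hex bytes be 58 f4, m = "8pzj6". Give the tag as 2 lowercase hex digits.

Key hex bytes be 58 f4 is 3 bytes ≤ B = 7; zero-pad to 7 bytes: K' = be 58 f4 00 00 00 00.
K' ⊕ ipad = 88 6e c2 36 36 36 36.  K' ⊕ opad = e2 04 a8 5c 5c 5c 5c.
Inner input = (K'⊕ipad) ∥ m = 88 6e c2 36 36 36 36 ∥ 38 70 7a 6a 36.
Inner hash: sum = 136+110+194+54+54+54+54+56+112+122+106+54 = 1106; mod 256 = 82 → 52.
Outer input = (K'⊕opad) ∥ inner = e2 04 a8 5c 5c 5c 5c ∥ 52.
Outer hash (tag): sum = 226+4+168+92+92+92+92+82 = 848; mod 256 = 80 → 50.

50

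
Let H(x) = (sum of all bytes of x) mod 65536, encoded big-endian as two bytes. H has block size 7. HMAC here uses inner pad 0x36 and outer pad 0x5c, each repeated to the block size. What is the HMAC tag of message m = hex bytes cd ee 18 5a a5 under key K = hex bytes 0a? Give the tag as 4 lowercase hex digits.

02d4

Key hex bytes 0a is 1 byte ≤ B = 7; zero-pad to 7 bytes: K' = 0a 00 00 00 00 00 00.
K' ⊕ ipad = 3c 36 36 36 36 36 36.  K' ⊕ opad = 56 5c 5c 5c 5c 5c 5c.
Inner input = (K'⊕ipad) ∥ m = 3c 36 36 36 36 36 36 ∥ cd ee 18 5a a5.
Inner hash: sum = 60+54+54+54+54+54+54+205+238+24+90+165 = 1106 → 04 52.
Outer input = (K'⊕opad) ∥ inner = 56 5c 5c 5c 5c 5c 5c ∥ 04 52.
Outer hash (tag): sum = 86+92+92+92+92+92+92+4+82 = 724 → 02 d4.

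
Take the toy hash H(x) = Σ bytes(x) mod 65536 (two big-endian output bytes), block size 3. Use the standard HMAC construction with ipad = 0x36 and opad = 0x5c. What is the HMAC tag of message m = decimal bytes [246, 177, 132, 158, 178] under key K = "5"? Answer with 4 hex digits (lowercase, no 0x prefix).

020e

Key "5" = 35 is 1 byte ≤ B = 3; zero-pad to 3 bytes: K' = 35 00 00.
K' ⊕ ipad = 03 36 36.  K' ⊕ opad = 69 5c 5c.
Inner input = (K'⊕ipad) ∥ m = 03 36 36 ∥ f6 b1 84 9e b2.
Inner hash: sum = 3+54+54+246+177+132+158+178 = 1002 → 03 ea.
Outer input = (K'⊕opad) ∥ inner = 69 5c 5c ∥ 03 ea.
Outer hash (tag): sum = 105+92+92+3+234 = 526 → 02 0e.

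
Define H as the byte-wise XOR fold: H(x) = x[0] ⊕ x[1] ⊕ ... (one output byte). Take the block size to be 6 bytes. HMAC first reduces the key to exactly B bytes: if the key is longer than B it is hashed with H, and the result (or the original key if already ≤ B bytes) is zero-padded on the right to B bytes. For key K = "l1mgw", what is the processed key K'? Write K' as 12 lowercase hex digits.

Key "l1mgw" = 6c 31 6d 67 77 is 5 bytes ≤ B = 6; zero-pad to 6 bytes: K' = 6c 31 6d 67 77 00.

6c316d677700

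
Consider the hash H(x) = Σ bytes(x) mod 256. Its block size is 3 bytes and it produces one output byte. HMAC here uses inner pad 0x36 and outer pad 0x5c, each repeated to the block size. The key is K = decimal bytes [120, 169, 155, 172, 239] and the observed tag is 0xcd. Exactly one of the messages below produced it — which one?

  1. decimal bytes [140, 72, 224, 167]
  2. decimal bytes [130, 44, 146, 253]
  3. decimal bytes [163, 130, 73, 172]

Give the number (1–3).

2

Key decimal bytes [120, 169, 155, 172, 239] = 78 a9 9b ac ef is 5 bytes > B = 3, so hash it first: H(key) = 57, then zero-pad to 3 bytes: K' = 57 00 00.
K' ⊕ ipad = 61 36 36; K' ⊕ opad = 0b 5c 5c.
m1: inner = H(61 36 36 8c 48 e0 a7) = 28; tag = H(0b 5c 5c 28) = eb
m2: inner = H(61 36 36 82 2c 92 fd) = 0a; tag = H(0b 5c 5c 0a) = cd ← matches
m3: inner = H(61 36 36 a3 82 49 ac) = e7; tag = H(0b 5c 5c e7) = aa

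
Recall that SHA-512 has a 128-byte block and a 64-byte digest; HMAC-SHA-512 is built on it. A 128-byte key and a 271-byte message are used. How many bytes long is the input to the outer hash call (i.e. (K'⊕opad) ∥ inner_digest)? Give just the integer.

192

Key is 128 ≤ 128 bytes, zero-padded: |K'| = 128.
Outer input = (K'⊕opad) ∥ H(inner) → 128 + 64 = 192 bytes.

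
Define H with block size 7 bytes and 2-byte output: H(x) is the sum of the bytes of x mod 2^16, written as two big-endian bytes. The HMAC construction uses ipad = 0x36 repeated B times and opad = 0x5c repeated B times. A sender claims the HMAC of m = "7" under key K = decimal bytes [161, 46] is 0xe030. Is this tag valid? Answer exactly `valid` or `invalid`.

invalid

Key decimal bytes [161, 46] = a1 2e is 2 bytes ≤ B = 7; zero-pad to 7 bytes: K' = a1 2e 00 00 00 00 00.
K' ⊕ ipad = 97 18 36 36 36 36 36; K' ⊕ opad = fd 72 5c 5c 5c 5c 5c.
Inner hash: sum = 151+24+54+54+54+54+54+55 = 500 → 01 f4.
Outer hash (recomputed tag): sum = 253+114+92+92+92+92+92+1+244 = 1072 → 04 30.
Recomputed tag = 0430; claimed = e030 → mismatch.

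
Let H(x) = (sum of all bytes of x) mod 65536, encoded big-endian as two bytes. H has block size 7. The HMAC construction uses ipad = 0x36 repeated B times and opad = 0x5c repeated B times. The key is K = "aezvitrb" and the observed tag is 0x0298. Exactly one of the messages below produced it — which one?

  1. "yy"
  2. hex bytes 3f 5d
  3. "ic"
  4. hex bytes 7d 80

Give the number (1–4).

2

Key "aezvitrb" = 61 65 7a 76 69 74 72 62 is 8 bytes > B = 7, so hash it first: H(key) = 03 67, then zero-pad to 7 bytes: K' = 03 67 00 00 00 00 00.
K' ⊕ ipad = 35 51 36 36 36 36 36; K' ⊕ opad = 5f 3b 5c 5c 5c 5c 5c.
m1: inner = H(35 51 36 36 36 36 36 79 79) = 02 86; tag = H(5f 3b 5c 5c 5c 5c 5c 02 86) = 02ee
m2: inner = H(35 51 36 36 36 36 36 3f 5d) = 02 30; tag = H(5f 3b 5c 5c 5c 5c 5c 02 30) = 0298 ← matches
m3: inner = H(35 51 36 36 36 36 36 69 63) = 02 60; tag = H(5f 3b 5c 5c 5c 5c 5c 02 60) = 02c8
m4: inner = H(35 51 36 36 36 36 36 7d 80) = 02 91; tag = H(5f 3b 5c 5c 5c 5c 5c 02 91) = 02f9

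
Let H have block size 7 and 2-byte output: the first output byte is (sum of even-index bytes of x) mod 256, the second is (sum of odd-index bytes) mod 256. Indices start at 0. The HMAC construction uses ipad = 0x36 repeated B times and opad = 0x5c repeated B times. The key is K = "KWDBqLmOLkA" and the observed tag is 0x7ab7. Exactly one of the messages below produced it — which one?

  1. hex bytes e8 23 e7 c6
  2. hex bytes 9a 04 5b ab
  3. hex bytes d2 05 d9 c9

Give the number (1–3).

3

Key "KWDBqLmOLkA" = 4b 57 44 42 71 4c 6d 4f 4c 6b 41 is 11 bytes > B = 7, so hash it first: H(key) = fa 9f, then zero-pad to 7 bytes: K' = fa 9f 00 00 00 00 00.
K' ⊕ ipad = cc a9 36 36 36 36 36; K' ⊕ opad = a6 c3 5c 5c 5c 5c 5c.
m1: inner = H(cc a9 36 36 36 36 36 e8 23 e7 c6) = 57 e4; tag = H(a6 c3 5c 5c 5c 5c 5c 57 e4) = 9ed2
m2: inner = H(cc a9 36 36 36 36 36 9a 04 5b ab) = 1d 0a; tag = H(a6 c3 5c 5c 5c 5c 5c 1d 0a) = c498
m3: inner = H(cc a9 36 36 36 36 36 d2 05 d9 c9) = 3c c0; tag = H(a6 c3 5c 5c 5c 5c 5c 3c c0) = 7ab7 ← matches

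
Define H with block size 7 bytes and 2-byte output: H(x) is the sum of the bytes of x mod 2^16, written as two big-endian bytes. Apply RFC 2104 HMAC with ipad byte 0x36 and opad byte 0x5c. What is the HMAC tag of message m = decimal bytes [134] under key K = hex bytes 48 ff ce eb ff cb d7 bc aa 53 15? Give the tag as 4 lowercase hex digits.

Key hex bytes 48 ff ce eb ff cb d7 bc aa 53 15 is 11 bytes > B = 7, so hash it first: H(key) = 07 6f, then zero-pad to 7 bytes: K' = 07 6f 00 00 00 00 00.
K' ⊕ ipad = 31 59 36 36 36 36 36.  K' ⊕ opad = 5b 33 5c 5c 5c 5c 5c.
Inner input = (K'⊕ipad) ∥ m = 31 59 36 36 36 36 36 ∥ 86.
Inner hash: sum = 49+89+54+54+54+54+54+134 = 542 → 02 1e.
Outer input = (K'⊕opad) ∥ inner = 5b 33 5c 5c 5c 5c 5c ∥ 02 1e.
Outer hash (tag): sum = 91+51+92+92+92+92+92+2+30 = 634 → 02 7a.

027a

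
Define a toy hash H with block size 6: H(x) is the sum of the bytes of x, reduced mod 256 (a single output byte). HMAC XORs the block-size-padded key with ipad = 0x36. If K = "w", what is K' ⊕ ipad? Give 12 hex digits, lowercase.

413636363636

Key "w" = 77 is 1 byte ≤ B = 6; zero-pad to 6 bytes: K' = 77 00 00 00 00 00.
XOR each byte with 0x36: 77⊕36=41, 00⊕36=36, 00⊕36=36, 00⊕36=36, 00⊕36=36, 00⊕36=36.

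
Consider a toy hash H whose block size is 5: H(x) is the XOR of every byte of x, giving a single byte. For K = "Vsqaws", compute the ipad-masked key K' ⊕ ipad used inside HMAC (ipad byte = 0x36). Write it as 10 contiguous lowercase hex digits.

Key "Vsqaws" = 56 73 71 61 77 73 is 6 bytes > B = 5, so hash it first: H(key) = 31, then zero-pad to 5 bytes: K' = 31 00 00 00 00.
XOR each byte with 0x36: 31⊕36=07, 00⊕36=36, 00⊕36=36, 00⊕36=36, 00⊕36=36.

0736363636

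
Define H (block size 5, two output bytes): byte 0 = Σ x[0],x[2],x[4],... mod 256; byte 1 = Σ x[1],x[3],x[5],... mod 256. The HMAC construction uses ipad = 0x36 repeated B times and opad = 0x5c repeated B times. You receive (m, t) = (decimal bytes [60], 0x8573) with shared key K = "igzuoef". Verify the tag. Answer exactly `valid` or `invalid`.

valid

Key "igzuoef" = 69 67 7a 75 6f 65 66 is 7 bytes > B = 5, so hash it first: H(key) = b8 41, then zero-pad to 5 bytes: K' = b8 41 00 00 00.
K' ⊕ ipad = 8e 77 36 36 36; K' ⊕ opad = e4 1d 5c 5c 5c.
Inner hash: even-index sum = 250 mod 256 = 250; odd-index sum = 233 mod 256 = 233 → fa e9.
Outer hash (recomputed tag): even-index sum = 645 mod 256 = 133; odd-index sum = 371 mod 256 = 115 → 85 73.
Recomputed tag = 8573; claimed = 8573 → match.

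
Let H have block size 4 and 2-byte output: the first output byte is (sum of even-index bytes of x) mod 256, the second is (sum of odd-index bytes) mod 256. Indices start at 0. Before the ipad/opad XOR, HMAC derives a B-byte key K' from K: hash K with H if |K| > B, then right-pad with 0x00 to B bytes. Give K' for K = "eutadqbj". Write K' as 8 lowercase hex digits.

|K| = 8 > B = 4, so first hash the key.
H(K): even-index sum = 415 mod 256 = 159; odd-index sum = 433 mod 256 = 177 → 9f b1.
Zero-pad H(K) = 9f b1 to 4 bytes: K' = 9f b1 00 00.

9fb10000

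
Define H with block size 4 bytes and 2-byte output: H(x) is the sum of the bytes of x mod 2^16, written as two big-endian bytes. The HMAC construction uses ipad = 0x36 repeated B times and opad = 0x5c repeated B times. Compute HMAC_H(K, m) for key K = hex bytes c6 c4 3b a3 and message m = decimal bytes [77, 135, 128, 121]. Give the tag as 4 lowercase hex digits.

Key hex bytes c6 c4 3b a3 is exactly B = 4 bytes: K' = c6 c4 3b a3.
K' ⊕ ipad = f0 f2 0d 95.  K' ⊕ opad = 9a 98 67 ff.
Inner input = (K'⊕ipad) ∥ m = f0 f2 0d 95 ∥ 4d 87 80 79.
Inner hash: sum = 240+242+13+149+77+135+128+121 = 1105 → 04 51.
Outer input = (K'⊕opad) ∥ inner = 9a 98 67 ff ∥ 04 51.
Outer hash (tag): sum = 154+152+103+255+4+81 = 749 → 02 ed.

02ed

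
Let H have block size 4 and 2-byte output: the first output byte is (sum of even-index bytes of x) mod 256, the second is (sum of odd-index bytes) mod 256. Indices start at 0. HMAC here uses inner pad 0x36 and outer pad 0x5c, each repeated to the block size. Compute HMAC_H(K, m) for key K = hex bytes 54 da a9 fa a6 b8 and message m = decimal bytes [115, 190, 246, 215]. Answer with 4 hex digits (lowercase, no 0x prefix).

8fb1

Key hex bytes 54 da a9 fa a6 b8 is 6 bytes > B = 4, so hash it first: H(key) = a3 8c, then zero-pad to 4 bytes: K' = a3 8c 00 00.
K' ⊕ ipad = 95 ba 36 36.  K' ⊕ opad = ff d0 5c 5c.
Inner input = (K'⊕ipad) ∥ m = 95 ba 36 36 ∥ 73 be f6 d7.
Inner hash: even-index sum = 564 mod 256 = 52; odd-index sum = 645 mod 256 = 133 → 34 85.
Outer input = (K'⊕opad) ∥ inner = ff d0 5c 5c ∥ 34 85.
Outer hash (tag): even-index sum = 399 mod 256 = 143; odd-index sum = 433 mod 256 = 177 → 8f b1.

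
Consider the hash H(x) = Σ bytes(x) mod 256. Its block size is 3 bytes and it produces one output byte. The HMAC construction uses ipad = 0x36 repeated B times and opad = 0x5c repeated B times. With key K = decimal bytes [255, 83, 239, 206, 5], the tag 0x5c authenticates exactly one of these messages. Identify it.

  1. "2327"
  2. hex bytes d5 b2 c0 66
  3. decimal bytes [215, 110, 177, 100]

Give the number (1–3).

Key decimal bytes [255, 83, 239, 206, 5] = ff 53 ef ce 05 is 5 bytes > B = 3, so hash it first: H(key) = 14, then zero-pad to 3 bytes: K' = 14 00 00.
K' ⊕ ipad = 22 36 36; K' ⊕ opad = 48 5c 5c.
m1: inner = H(22 36 36 32 33 32 37) = 5c; tag = H(48 5c 5c 5c) = 5c ← matches
m2: inner = H(22 36 36 d5 b2 c0 66) = 3b; tag = H(48 5c 5c 3b) = 3b
m3: inner = H(22 36 36 d7 6e b1 64) = e8; tag = H(48 5c 5c e8) = e8

1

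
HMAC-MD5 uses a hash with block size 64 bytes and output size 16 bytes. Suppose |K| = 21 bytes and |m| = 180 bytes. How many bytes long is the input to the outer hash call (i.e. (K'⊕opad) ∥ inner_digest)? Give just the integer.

80

Key is 21 ≤ 64 bytes, zero-padded: |K'| = 64.
Outer input = (K'⊕opad) ∥ H(inner) → 64 + 16 = 80 bytes.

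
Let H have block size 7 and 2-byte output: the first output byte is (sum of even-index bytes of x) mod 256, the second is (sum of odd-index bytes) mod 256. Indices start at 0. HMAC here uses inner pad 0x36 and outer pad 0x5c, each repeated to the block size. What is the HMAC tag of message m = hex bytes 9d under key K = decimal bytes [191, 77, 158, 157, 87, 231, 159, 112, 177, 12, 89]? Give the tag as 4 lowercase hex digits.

99d6

Key decimal bytes [191, 77, 158, 157, 87, 231, 159, 112, 177, 12, 89] = bf 4d 9e 9d 57 e7 9f 70 b1 0c 59 is 11 bytes > B = 7, so hash it first: H(key) = 5d 4d, then zero-pad to 7 bytes: K' = 5d 4d 00 00 00 00 00.
K' ⊕ ipad = 6b 7b 36 36 36 36 36.  K' ⊕ opad = 01 11 5c 5c 5c 5c 5c.
Inner input = (K'⊕ipad) ∥ m = 6b 7b 36 36 36 36 36 ∥ 9d.
Inner hash: even-index sum = 269 mod 256 = 13; odd-index sum = 388 mod 256 = 132 → 0d 84.
Outer input = (K'⊕opad) ∥ inner = 01 11 5c 5c 5c 5c 5c ∥ 0d 84.
Outer hash (tag): even-index sum = 409 mod 256 = 153; odd-index sum = 214 mod 256 = 214 → 99 d6.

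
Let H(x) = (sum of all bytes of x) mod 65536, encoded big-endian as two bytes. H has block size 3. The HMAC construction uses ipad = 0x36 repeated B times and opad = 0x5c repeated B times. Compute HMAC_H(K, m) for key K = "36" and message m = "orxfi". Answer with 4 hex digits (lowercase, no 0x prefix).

Key "36" = 33 36 is 2 bytes ≤ B = 3; zero-pad to 3 bytes: K' = 33 36 00.
K' ⊕ ipad = 05 00 36.  K' ⊕ opad = 6f 6a 5c.
Inner input = (K'⊕ipad) ∥ m = 05 00 36 ∥ 6f 72 78 66 69.
Inner hash: sum = 5+0+54+111+114+120+102+105 = 611 → 02 63.
Outer input = (K'⊕opad) ∥ inner = 6f 6a 5c ∥ 02 63.
Outer hash (tag): sum = 111+106+92+2+99 = 410 → 01 9a.

019a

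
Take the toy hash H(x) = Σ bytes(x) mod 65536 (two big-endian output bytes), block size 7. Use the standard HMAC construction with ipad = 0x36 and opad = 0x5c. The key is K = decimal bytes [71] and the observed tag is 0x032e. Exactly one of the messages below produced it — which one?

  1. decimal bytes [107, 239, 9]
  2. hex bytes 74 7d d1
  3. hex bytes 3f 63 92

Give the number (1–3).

Key decimal bytes [71] = 47 is 1 byte ≤ B = 7; zero-pad to 7 bytes: K' = 47 00 00 00 00 00 00.
K' ⊕ ipad = 71 36 36 36 36 36 36; K' ⊕ opad = 1b 5c 5c 5c 5c 5c 5c.
m1: inner = H(71 36 36 36 36 36 36 6b ef 09) = 03 18; tag = H(1b 5c 5c 5c 5c 5c 5c 03 18) = 025e
m2: inner = H(71 36 36 36 36 36 36 74 7d d1) = 03 77; tag = H(1b 5c 5c 5c 5c 5c 5c 03 77) = 02bd
m3: inner = H(71 36 36 36 36 36 36 3f 63 92) = 02 e9; tag = H(1b 5c 5c 5c 5c 5c 5c 02 e9) = 032e ← matches

3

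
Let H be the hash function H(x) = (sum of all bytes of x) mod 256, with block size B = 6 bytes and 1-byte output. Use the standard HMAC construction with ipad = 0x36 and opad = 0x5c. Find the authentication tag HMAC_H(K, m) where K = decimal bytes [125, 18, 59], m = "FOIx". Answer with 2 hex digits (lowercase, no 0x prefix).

Key decimal bytes [125, 18, 59] = 7d 12 3b is 3 bytes ≤ B = 6; zero-pad to 6 bytes: K' = 7d 12 3b 00 00 00.
K' ⊕ ipad = 4b 24 0d 36 36 36.  K' ⊕ opad = 21 4e 67 5c 5c 5c.
Inner input = (K'⊕ipad) ∥ m = 4b 24 0d 36 36 36 ∥ 46 4f 49 78.
Inner hash: sum = 75+36+13+54+54+54+70+79+73+120 = 628; mod 256 = 116 → 74.
Outer input = (K'⊕opad) ∥ inner = 21 4e 67 5c 5c 5c ∥ 74.
Outer hash (tag): sum = 33+78+103+92+92+92+116 = 606; mod 256 = 94 → 5e.

5e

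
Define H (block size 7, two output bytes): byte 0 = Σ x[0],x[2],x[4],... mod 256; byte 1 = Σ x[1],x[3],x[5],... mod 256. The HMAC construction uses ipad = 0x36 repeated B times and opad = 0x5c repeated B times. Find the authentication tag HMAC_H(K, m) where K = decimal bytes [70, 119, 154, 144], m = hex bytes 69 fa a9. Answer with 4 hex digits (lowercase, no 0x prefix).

c7d5

Key decimal bytes [70, 119, 154, 144] = 46 77 9a 90 is 4 bytes ≤ B = 7; zero-pad to 7 bytes: K' = 46 77 9a 90 00 00 00.
K' ⊕ ipad = 70 41 ac a6 36 36 36.  K' ⊕ opad = 1a 2b c6 cc 5c 5c 5c.
Inner input = (K'⊕ipad) ∥ m = 70 41 ac a6 36 36 36 ∥ 69 fa a9.
Inner hash: even-index sum = 642 mod 256 = 130; odd-index sum = 559 mod 256 = 47 → 82 2f.
Outer input = (K'⊕opad) ∥ inner = 1a 2b c6 cc 5c 5c 5c ∥ 82 2f.
Outer hash (tag): even-index sum = 455 mod 256 = 199; odd-index sum = 469 mod 256 = 213 → c7 d5.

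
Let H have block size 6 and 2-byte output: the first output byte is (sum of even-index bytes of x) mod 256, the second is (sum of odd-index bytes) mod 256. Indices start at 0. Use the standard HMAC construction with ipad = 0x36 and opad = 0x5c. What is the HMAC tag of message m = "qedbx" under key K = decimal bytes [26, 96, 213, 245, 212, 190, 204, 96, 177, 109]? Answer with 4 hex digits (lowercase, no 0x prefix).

Key decimal bytes [26, 96, 213, 245, 212, 190, 204, 96, 177, 109] = 1a 60 d5 f5 d4 be cc 60 b1 6d is 10 bytes > B = 6, so hash it first: H(key) = 40 e0, then zero-pad to 6 bytes: K' = 40 e0 00 00 00 00.
K' ⊕ ipad = 76 d6 36 36 36 36.  K' ⊕ opad = 1c bc 5c 5c 5c 5c.
Inner input = (K'⊕ipad) ∥ m = 76 d6 36 36 36 36 ∥ 71 65 64 62 78.
Inner hash: even-index sum = 559 mod 256 = 47; odd-index sum = 521 mod 256 = 9 → 2f 09.
Outer input = (K'⊕opad) ∥ inner = 1c bc 5c 5c 5c 5c ∥ 2f 09.
Outer hash (tag): even-index sum = 259 mod 256 = 3; odd-index sum = 381 mod 256 = 125 → 03 7d.

037d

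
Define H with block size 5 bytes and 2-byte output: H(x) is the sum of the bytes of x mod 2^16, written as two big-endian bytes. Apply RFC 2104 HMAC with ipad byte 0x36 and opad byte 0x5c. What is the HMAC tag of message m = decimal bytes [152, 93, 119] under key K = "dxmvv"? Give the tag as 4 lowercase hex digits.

01ca

Key "dxmvv" = 64 78 6d 76 76 is exactly B = 5 bytes: K' = 64 78 6d 76 76.
K' ⊕ ipad = 52 4e 5b 40 40.  K' ⊕ opad = 38 24 31 2a 2a.
Inner input = (K'⊕ipad) ∥ m = 52 4e 5b 40 40 ∥ 98 5d 77.
Inner hash: sum = 82+78+91+64+64+152+93+119 = 743 → 02 e7.
Outer input = (K'⊕opad) ∥ inner = 38 24 31 2a 2a ∥ 02 e7.
Outer hash (tag): sum = 56+36+49+42+42+2+231 = 458 → 01 ca.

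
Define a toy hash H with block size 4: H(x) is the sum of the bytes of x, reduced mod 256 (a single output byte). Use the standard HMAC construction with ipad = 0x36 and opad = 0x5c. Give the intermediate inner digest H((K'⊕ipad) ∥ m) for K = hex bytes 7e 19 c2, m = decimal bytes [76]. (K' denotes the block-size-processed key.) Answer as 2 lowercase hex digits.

ed

Key hex bytes 7e 19 c2 is 3 bytes ≤ B = 4; zero-pad to 4 bytes: K' = 7e 19 c2 00.
K' ⊕ ipad = 48 2f f4 36.
Inner input = 48 2f f4 36 ∥ 4c.
Inner hash: sum = 72+47+244+54+76 = 493; mod 256 = 237 → ed.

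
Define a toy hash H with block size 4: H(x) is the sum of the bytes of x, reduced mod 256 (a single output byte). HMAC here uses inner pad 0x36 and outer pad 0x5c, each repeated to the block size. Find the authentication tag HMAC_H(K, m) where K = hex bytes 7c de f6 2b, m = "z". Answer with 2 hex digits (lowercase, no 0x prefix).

4c

Key hex bytes 7c de f6 2b is exactly B = 4 bytes: K' = 7c de f6 2b.
K' ⊕ ipad = 4a e8 c0 1d.  K' ⊕ opad = 20 82 aa 77.
Inner input = (K'⊕ipad) ∥ m = 4a e8 c0 1d ∥ 7a.
Inner hash: sum = 74+232+192+29+122 = 649; mod 256 = 137 → 89.
Outer input = (K'⊕opad) ∥ inner = 20 82 aa 77 ∥ 89.
Outer hash (tag): sum = 32+130+170+119+137 = 588; mod 256 = 76 → 4c.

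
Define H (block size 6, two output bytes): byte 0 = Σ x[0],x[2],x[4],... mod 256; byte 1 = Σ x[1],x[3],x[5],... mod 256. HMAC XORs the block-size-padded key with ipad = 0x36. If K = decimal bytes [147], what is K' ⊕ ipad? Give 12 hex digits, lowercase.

Key decimal bytes [147] = 93 is 1 byte ≤ B = 6; zero-pad to 6 bytes: K' = 93 00 00 00 00 00.
XOR each byte with 0x36: 93⊕36=a5, 00⊕36=36, 00⊕36=36, 00⊕36=36, 00⊕36=36, 00⊕36=36.

a53636363636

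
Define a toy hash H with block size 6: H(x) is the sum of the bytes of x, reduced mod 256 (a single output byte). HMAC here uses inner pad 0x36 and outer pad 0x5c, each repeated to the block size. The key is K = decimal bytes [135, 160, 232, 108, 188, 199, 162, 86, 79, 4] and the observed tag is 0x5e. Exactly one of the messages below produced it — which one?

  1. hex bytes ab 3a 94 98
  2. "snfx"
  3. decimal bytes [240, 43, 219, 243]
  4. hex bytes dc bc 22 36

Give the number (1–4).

4

Key decimal bytes [135, 160, 232, 108, 188, 199, 162, 86, 79, 4] = 87 a0 e8 6c bc c7 a2 56 4f 04 is 10 bytes > B = 6, so hash it first: H(key) = 49, then zero-pad to 6 bytes: K' = 49 00 00 00 00 00.
K' ⊕ ipad = 7f 36 36 36 36 36; K' ⊕ opad = 15 5c 5c 5c 5c 5c.
m1: inner = H(7f 36 36 36 36 36 ab 3a 94 98) = 9e; tag = H(15 5c 5c 5c 5c 5c 9e) = 7f
m2: inner = H(7f 36 36 36 36 36 73 6e 66 78) = 4c; tag = H(15 5c 5c 5c 5c 5c 4c) = 2d
m3: inner = H(7f 36 36 36 36 36 f0 2b db f3) = 76; tag = H(15 5c 5c 5c 5c 5c 76) = 57
m4: inner = H(7f 36 36 36 36 36 dc bc 22 36) = 7d; tag = H(15 5c 5c 5c 5c 5c 7d) = 5e ← matches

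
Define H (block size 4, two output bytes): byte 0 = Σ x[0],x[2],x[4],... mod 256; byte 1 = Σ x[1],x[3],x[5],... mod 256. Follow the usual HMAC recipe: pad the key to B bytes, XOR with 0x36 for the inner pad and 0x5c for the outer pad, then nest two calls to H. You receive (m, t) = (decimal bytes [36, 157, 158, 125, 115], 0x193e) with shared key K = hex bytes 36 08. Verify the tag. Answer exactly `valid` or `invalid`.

Key hex bytes 36 08 is 2 bytes ≤ B = 4; zero-pad to 4 bytes: K' = 36 08 00 00.
K' ⊕ ipad = 00 3e 36 36; K' ⊕ opad = 6a 54 5c 5c.
Inner hash: even-index sum = 363 mod 256 = 107; odd-index sum = 398 mod 256 = 142 → 6b 8e.
Outer hash (recomputed tag): even-index sum = 305 mod 256 = 49; odd-index sum = 318 mod 256 = 62 → 31 3e.
Recomputed tag = 313e; claimed = 193e → mismatch.

invalid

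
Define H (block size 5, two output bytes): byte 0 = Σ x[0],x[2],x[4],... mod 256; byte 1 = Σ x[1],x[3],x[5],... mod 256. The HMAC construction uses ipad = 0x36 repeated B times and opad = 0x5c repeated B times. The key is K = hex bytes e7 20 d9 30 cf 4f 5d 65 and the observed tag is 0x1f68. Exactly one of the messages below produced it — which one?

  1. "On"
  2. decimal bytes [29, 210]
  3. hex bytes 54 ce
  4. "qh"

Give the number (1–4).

1

Key hex bytes e7 20 d9 30 cf 4f 5d 65 is 8 bytes > B = 5, so hash it first: H(key) = ec 04, then zero-pad to 5 bytes: K' = ec 04 00 00 00.
K' ⊕ ipad = da 32 36 36 36; K' ⊕ opad = b0 58 5c 5c 5c.
m1: inner = H(da 32 36 36 36 4f 6e) = b4 b7; tag = H(b0 58 5c 5c 5c b4 b7) = 1f68 ← matches
m2: inner = H(da 32 36 36 36 1d d2) = 18 85; tag = H(b0 58 5c 5c 5c 18 85) = edcc
m3: inner = H(da 32 36 36 36 54 ce) = 14 bc; tag = H(b0 58 5c 5c 5c 14 bc) = 24c8
m4: inner = H(da 32 36 36 36 71 68) = ae d9; tag = H(b0 58 5c 5c 5c ae d9) = 4162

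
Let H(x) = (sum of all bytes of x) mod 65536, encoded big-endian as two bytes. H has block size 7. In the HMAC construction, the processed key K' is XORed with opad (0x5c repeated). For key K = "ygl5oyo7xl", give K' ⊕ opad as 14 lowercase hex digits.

Key "ygl5oyo7xl" = 79 67 6c 35 6f 79 6f 37 78 6c is 10 bytes > B = 7, so hash it first: H(key) = 03 f3, then zero-pad to 7 bytes: K' = 03 f3 00 00 00 00 00.
XOR each byte with 0x5c: 03⊕5c=5f, f3⊕5c=af, 00⊕5c=5c, 00⊕5c=5c, 00⊕5c=5c, 00⊕5c=5c, 00⊕5c=5c.

5faf5c5c5c5c5c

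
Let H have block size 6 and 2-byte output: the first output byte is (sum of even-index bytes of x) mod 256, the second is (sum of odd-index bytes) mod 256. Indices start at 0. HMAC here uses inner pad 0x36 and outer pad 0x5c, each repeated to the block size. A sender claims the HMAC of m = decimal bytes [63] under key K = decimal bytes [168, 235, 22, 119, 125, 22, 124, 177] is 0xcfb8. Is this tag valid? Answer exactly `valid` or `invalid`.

Key decimal bytes [168, 235, 22, 119, 125, 22, 124, 177] = a8 eb 16 77 7d 16 7c b1 is 8 bytes > B = 6, so hash it first: H(key) = b7 29, then zero-pad to 6 bytes: K' = b7 29 00 00 00 00.
K' ⊕ ipad = 81 1f 36 36 36 36; K' ⊕ opad = eb 75 5c 5c 5c 5c.
Inner hash: even-index sum = 300 mod 256 = 44; odd-index sum = 139 mod 256 = 139 → 2c 8b.
Outer hash (recomputed tag): even-index sum = 463 mod 256 = 207; odd-index sum = 440 mod 256 = 184 → cf b8.
Recomputed tag = cfb8; claimed = cfb8 → match.

valid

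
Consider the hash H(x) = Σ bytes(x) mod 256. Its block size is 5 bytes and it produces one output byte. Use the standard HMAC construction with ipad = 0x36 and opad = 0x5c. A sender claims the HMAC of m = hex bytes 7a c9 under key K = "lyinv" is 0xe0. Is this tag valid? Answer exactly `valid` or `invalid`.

invalid

Key "lyinv" = 6c 79 69 6e 76 is exactly B = 5 bytes: K' = 6c 79 69 6e 76.
K' ⊕ ipad = 5a 4f 5f 58 40; K' ⊕ opad = 30 25 35 32 2a.
Inner hash: sum = 90+79+95+88+64+122+201 = 739; mod 256 = 227 → e3.
Outer hash (recomputed tag): sum = 48+37+53+50+42+227 = 457; mod 256 = 201 → c9.
Recomputed tag = c9; claimed = e0 → mismatch.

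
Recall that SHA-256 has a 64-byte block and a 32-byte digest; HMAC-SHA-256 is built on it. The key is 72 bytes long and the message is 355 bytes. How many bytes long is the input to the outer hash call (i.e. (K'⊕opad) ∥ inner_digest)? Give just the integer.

96

Key is 72 > 64 bytes, so it is hashed to 32 bytes then zero-padded to 64: |K'| = 64.
Outer input = (K'⊕opad) ∥ H(inner) → 64 + 32 = 96 bytes.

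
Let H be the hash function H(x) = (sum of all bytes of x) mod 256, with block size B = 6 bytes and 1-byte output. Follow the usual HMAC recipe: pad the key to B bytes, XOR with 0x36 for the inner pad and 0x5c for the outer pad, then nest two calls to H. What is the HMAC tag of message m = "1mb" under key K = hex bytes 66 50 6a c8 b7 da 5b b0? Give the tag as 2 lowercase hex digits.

Key hex bytes 66 50 6a c8 b7 da 5b b0 is 8 bytes > B = 6, so hash it first: H(key) = 84, then zero-pad to 6 bytes: K' = 84 00 00 00 00 00.
K' ⊕ ipad = b2 36 36 36 36 36.  K' ⊕ opad = d8 5c 5c 5c 5c 5c.
Inner input = (K'⊕ipad) ∥ m = b2 36 36 36 36 36 ∥ 31 6d 62.
Inner hash: sum = 178+54+54+54+54+54+49+109+98 = 704; mod 256 = 192 → c0.
Outer input = (K'⊕opad) ∥ inner = d8 5c 5c 5c 5c 5c ∥ c0.
Outer hash (tag): sum = 216+92+92+92+92+92+192 = 868; mod 256 = 100 → 64.

64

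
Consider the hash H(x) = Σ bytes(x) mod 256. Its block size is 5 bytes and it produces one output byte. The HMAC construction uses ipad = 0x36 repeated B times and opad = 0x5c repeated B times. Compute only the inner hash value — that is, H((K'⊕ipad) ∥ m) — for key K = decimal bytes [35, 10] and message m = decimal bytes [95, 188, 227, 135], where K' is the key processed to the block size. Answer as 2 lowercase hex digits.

78

Key decimal bytes [35, 10] = 23 0a is 2 bytes ≤ B = 5; zero-pad to 5 bytes: K' = 23 0a 00 00 00.
K' ⊕ ipad = 15 3c 36 36 36.
Inner input = 15 3c 36 36 36 ∥ 5f bc e3 87.
Inner hash: sum = 21+60+54+54+54+95+188+227+135 = 888; mod 256 = 120 → 78.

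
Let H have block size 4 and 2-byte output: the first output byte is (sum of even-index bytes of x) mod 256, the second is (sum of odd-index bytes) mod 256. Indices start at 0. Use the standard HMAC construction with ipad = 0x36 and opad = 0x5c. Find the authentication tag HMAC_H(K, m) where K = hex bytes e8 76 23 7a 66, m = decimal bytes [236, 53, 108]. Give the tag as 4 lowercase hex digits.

Key hex bytes e8 76 23 7a 66 is 5 bytes > B = 4, so hash it first: H(key) = 71 f0, then zero-pad to 4 bytes: K' = 71 f0 00 00.
K' ⊕ ipad = 47 c6 36 36.  K' ⊕ opad = 2d ac 5c 5c.
Inner input = (K'⊕ipad) ∥ m = 47 c6 36 36 ∥ ec 35 6c.
Inner hash: even-index sum = 469 mod 256 = 213; odd-index sum = 305 mod 256 = 49 → d5 31.
Outer input = (K'⊕opad) ∥ inner = 2d ac 5c 5c ∥ d5 31.
Outer hash (tag): even-index sum = 350 mod 256 = 94; odd-index sum = 313 mod 256 = 57 → 5e 39.

5e39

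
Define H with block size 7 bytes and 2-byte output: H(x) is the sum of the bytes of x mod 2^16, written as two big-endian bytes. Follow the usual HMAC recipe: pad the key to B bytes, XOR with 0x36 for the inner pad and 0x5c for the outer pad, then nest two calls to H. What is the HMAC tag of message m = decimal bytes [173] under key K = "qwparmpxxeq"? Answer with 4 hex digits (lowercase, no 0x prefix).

Key "qwparmpxxeq" = 71 77 70 61 72 6d 70 78 78 65 71 is 11 bytes > B = 7, so hash it first: H(key) = 04 ce, then zero-pad to 7 bytes: K' = 04 ce 00 00 00 00 00.
K' ⊕ ipad = 32 f8 36 36 36 36 36.  K' ⊕ opad = 58 92 5c 5c 5c 5c 5c.
Inner input = (K'⊕ipad) ∥ m = 32 f8 36 36 36 36 36 ∥ ad.
Inner hash: sum = 50+248+54+54+54+54+54+173 = 741 → 02 e5.
Outer input = (K'⊕opad) ∥ inner = 58 92 5c 5c 5c 5c 5c ∥ 02 e5.
Outer hash (tag): sum = 88+146+92+92+92+92+92+2+229 = 925 → 03 9d.

039d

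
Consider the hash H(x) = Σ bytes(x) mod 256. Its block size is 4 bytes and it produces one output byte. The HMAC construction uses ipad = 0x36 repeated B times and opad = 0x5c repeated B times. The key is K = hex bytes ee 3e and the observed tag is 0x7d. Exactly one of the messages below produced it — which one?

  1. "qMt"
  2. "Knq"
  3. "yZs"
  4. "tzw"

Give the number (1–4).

4

Key hex bytes ee 3e is 2 bytes ≤ B = 4; zero-pad to 4 bytes: K' = ee 3e 00 00.
K' ⊕ ipad = d8 08 36 36; K' ⊕ opad = b2 62 5c 5c.
m1: inner = H(d8 08 36 36 71 4d 74) = 7e; tag = H(b2 62 5c 5c 7e) = 4a
m2: inner = H(d8 08 36 36 4b 6e 71) = 76; tag = H(b2 62 5c 5c 76) = 42
m3: inner = H(d8 08 36 36 79 5a 73) = 92; tag = H(b2 62 5c 5c 92) = 5e
m4: inner = H(d8 08 36 36 74 7a 77) = b1; tag = H(b2 62 5c 5c b1) = 7d ← matches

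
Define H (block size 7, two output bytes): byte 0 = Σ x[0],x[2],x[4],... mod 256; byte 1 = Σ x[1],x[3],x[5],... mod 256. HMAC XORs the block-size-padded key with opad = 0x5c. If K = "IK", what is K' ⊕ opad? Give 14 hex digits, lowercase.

15175c5c5c5c5c

Key "IK" = 49 4b is 2 bytes ≤ B = 7; zero-pad to 7 bytes: K' = 49 4b 00 00 00 00 00.
XOR each byte with 0x5c: 49⊕5c=15, 4b⊕5c=17, 00⊕5c=5c, 00⊕5c=5c, 00⊕5c=5c, 00⊕5c=5c, 00⊕5c=5c.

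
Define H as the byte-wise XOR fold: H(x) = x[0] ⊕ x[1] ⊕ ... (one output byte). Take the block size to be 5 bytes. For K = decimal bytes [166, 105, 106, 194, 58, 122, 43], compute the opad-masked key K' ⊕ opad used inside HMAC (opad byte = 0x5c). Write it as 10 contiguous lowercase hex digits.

505c5c5c5c

Key decimal bytes [166, 105, 106, 194, 58, 122, 43] = a6 69 6a c2 3a 7a 2b is 7 bytes > B = 5, so hash it first: H(key) = 0c, then zero-pad to 5 bytes: K' = 0c 00 00 00 00.
XOR each byte with 0x5c: 0c⊕5c=50, 00⊕5c=5c, 00⊕5c=5c, 00⊕5c=5c, 00⊕5c=5c.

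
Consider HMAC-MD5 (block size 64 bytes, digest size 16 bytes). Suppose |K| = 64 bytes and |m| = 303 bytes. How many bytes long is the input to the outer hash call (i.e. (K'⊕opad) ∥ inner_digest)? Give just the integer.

80

Key is 64 ≤ 64 bytes, zero-padded: |K'| = 64.
Outer input = (K'⊕opad) ∥ H(inner) → 64 + 16 = 80 bytes.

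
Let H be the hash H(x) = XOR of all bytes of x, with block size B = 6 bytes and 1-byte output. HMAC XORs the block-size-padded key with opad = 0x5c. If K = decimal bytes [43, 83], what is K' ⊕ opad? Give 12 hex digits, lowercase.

770f5c5c5c5c

Key decimal bytes [43, 83] = 2b 53 is 2 bytes ≤ B = 6; zero-pad to 6 bytes: K' = 2b 53 00 00 00 00.
XOR each byte with 0x5c: 2b⊕5c=77, 53⊕5c=0f, 00⊕5c=5c, 00⊕5c=5c, 00⊕5c=5c, 00⊕5c=5c.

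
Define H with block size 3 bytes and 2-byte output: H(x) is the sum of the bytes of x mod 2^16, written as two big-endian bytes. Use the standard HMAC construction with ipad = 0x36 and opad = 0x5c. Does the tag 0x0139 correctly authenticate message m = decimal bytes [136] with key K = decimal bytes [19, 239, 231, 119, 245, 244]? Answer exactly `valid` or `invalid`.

Key decimal bytes [19, 239, 231, 119, 245, 244] = 13 ef e7 77 f5 f4 is 6 bytes > B = 3, so hash it first: H(key) = 04 49, then zero-pad to 3 bytes: K' = 04 49 00.
K' ⊕ ipad = 32 7f 36; K' ⊕ opad = 58 15 5c.
Inner hash: sum = 50+127+54+136 = 367 → 01 6f.
Outer hash (recomputed tag): sum = 88+21+92+1+111 = 313 → 01 39.
Recomputed tag = 0139; claimed = 0139 → match.

valid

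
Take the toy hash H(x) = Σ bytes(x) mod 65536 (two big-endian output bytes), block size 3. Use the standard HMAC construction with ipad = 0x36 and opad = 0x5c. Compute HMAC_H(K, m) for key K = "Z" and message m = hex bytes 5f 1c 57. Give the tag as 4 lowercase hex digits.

Key "Z" = 5a is 1 byte ≤ B = 3; zero-pad to 3 bytes: K' = 5a 00 00.
K' ⊕ ipad = 6c 36 36.  K' ⊕ opad = 06 5c 5c.
Inner input = (K'⊕ipad) ∥ m = 6c 36 36 ∥ 5f 1c 57.
Inner hash: sum = 108+54+54+95+28+87 = 426 → 01 aa.
Outer input = (K'⊕opad) ∥ inner = 06 5c 5c ∥ 01 aa.
Outer hash (tag): sum = 6+92+92+1+170 = 361 → 01 69.

0169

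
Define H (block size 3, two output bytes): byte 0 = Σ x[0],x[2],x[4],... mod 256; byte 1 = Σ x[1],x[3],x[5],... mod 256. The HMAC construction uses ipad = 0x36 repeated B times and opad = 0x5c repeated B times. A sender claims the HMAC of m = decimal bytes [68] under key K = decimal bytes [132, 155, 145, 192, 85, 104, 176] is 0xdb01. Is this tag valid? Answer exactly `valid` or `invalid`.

valid

Key decimal bytes [132, 155, 145, 192, 85, 104, 176] = 84 9b 91 c0 55 68 b0 is 7 bytes > B = 3, so hash it first: H(key) = 1a c3, then zero-pad to 3 bytes: K' = 1a c3 00.
K' ⊕ ipad = 2c f5 36; K' ⊕ opad = 46 9f 5c.
Inner hash: even-index sum = 98 mod 256 = 98; odd-index sum = 313 mod 256 = 57 → 62 39.
Outer hash (recomputed tag): even-index sum = 219 mod 256 = 219; odd-index sum = 257 mod 256 = 1 → db 01.
Recomputed tag = db01; claimed = db01 → match.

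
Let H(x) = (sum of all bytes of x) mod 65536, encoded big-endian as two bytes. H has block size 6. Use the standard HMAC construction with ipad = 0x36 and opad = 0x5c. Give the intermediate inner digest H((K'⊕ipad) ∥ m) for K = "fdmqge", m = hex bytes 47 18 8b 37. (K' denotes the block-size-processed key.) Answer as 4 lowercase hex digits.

0309

Key "fdmqge" = 66 64 6d 71 67 65 is exactly B = 6 bytes: K' = 66 64 6d 71 67 65.
K' ⊕ ipad = 50 52 5b 47 51 53.
Inner input = 50 52 5b 47 51 53 ∥ 47 18 8b 37.
Inner hash: sum = 80+82+91+71+81+83+71+24+139+55 = 777 → 03 09.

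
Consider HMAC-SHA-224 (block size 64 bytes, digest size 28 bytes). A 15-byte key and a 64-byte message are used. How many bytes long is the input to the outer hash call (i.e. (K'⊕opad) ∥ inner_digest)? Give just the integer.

Key is 15 ≤ 64 bytes, zero-padded: |K'| = 64.
Outer input = (K'⊕opad) ∥ H(inner) → 64 + 28 = 92 bytes.

92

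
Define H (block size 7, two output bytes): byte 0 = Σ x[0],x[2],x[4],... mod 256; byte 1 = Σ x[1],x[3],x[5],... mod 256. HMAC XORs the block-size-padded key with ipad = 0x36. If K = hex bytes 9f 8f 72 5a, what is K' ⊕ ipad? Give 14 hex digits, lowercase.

Key hex bytes 9f 8f 72 5a is 4 bytes ≤ B = 7; zero-pad to 7 bytes: K' = 9f 8f 72 5a 00 00 00.
XOR each byte with 0x36: 9f⊕36=a9, 8f⊕36=b9, 72⊕36=44, 5a⊕36=6c, 00⊕36=36, 00⊕36=36, 00⊕36=36.

a9b9446c363636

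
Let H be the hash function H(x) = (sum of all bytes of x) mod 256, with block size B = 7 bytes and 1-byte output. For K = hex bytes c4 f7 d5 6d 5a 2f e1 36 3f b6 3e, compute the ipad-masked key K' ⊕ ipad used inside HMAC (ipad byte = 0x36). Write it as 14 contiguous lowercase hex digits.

e6363636363636

Key hex bytes c4 f7 d5 6d 5a 2f e1 36 3f b6 3e is 11 bytes > B = 7, so hash it first: H(key) = d0, then zero-pad to 7 bytes: K' = d0 00 00 00 00 00 00.
XOR each byte with 0x36: d0⊕36=e6, 00⊕36=36, 00⊕36=36, 00⊕36=36, 00⊕36=36, 00⊕36=36, 00⊕36=36.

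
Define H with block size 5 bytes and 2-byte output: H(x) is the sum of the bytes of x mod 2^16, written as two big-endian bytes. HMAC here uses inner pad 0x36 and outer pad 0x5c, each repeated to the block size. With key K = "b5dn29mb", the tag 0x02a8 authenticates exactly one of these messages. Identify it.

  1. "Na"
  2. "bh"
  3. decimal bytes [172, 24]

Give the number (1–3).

Key "b5dn29mb" = 62 35 64 6e 32 39 6d 62 is 8 bytes > B = 5, so hash it first: H(key) = 02 a3, then zero-pad to 5 bytes: K' = 02 a3 00 00 00.
K' ⊕ ipad = 34 95 36 36 36; K' ⊕ opad = 5e ff 5c 5c 5c.
m1: inner = H(34 95 36 36 36 4e 61) = 02 1a; tag = H(5e ff 5c 5c 5c 02 1a) = 028d
m2: inner = H(34 95 36 36 36 62 68) = 02 35; tag = H(5e ff 5c 5c 5c 02 35) = 02a8 ← matches
m3: inner = H(34 95 36 36 36 ac 18) = 02 2f; tag = H(5e ff 5c 5c 5c 02 2f) = 02a2

2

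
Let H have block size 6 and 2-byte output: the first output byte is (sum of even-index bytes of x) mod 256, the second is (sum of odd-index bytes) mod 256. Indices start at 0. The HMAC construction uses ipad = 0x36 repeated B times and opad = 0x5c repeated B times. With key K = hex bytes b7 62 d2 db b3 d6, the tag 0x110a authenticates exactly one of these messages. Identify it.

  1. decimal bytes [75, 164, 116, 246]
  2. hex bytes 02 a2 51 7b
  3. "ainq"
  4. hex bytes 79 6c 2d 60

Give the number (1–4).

Key hex bytes b7 62 d2 db b3 d6 is exactly B = 6 bytes: K' = b7 62 d2 db b3 d6.
K' ⊕ ipad = 81 54 e4 ed 85 e0; K' ⊕ opad = eb 3e 8e 87 ef 8a.
m1: inner = H(81 54 e4 ed 85 e0 4b a4 74 f6) = a9 bb; tag = H(eb 3e 8e 87 ef 8a a9 bb) = 110a ← matches
m2: inner = H(81 54 e4 ed 85 e0 02 a2 51 7b) = 3d 3e; tag = H(eb 3e 8e 87 ef 8a 3d 3e) = a58d
m3: inner = H(81 54 e4 ed 85 e0 61 69 6e 71) = b9 fb; tag = H(eb 3e 8e 87 ef 8a b9 fb) = 214a
m4: inner = H(81 54 e4 ed 85 e0 79 6c 2d 60) = 90 ed; tag = H(eb 3e 8e 87 ef 8a 90 ed) = f83c

1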